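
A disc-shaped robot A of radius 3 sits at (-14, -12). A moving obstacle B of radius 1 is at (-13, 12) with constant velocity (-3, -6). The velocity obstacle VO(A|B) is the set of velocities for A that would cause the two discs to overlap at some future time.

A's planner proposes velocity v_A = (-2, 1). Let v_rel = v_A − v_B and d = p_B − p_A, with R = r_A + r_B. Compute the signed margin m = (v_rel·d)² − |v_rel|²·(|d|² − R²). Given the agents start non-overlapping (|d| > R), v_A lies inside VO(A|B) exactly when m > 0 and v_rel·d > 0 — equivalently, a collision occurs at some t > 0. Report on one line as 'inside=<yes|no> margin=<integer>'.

d = (1, 24),  |d|² = 577;  R = 3+1 = 4,  c = 577−4² = 561
v_rel = (1, 7),  |v_rel|² = 50;  v_rel·d = (1)·(1) + (7)·(24) = 169
50·t² − 338·t + 561 = 0  ⇒  m = 169² − 50·561 = 511
m = 511 > 0,  v_rel·d = 169 > 0  ⇒  inside

inside=yes margin=511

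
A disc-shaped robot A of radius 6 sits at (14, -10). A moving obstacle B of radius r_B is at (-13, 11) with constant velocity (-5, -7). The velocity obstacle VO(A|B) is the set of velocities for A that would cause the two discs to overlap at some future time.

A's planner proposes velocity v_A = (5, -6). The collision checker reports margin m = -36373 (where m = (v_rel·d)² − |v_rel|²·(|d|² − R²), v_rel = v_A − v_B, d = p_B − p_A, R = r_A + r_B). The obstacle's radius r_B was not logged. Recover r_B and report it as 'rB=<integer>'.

m = -36373
d = (-27, 21);  v_rel = (10, 1),  |v_rel|² = 101
v_rel×d = (10)·(21) − (1)·(-27) = 237
since m = R²·101 − 237²:  R² = (56169 + -36373) / 101 = 196
R = √196 = 14  ⇒  r_B = 14 − 6 = 8

rB=8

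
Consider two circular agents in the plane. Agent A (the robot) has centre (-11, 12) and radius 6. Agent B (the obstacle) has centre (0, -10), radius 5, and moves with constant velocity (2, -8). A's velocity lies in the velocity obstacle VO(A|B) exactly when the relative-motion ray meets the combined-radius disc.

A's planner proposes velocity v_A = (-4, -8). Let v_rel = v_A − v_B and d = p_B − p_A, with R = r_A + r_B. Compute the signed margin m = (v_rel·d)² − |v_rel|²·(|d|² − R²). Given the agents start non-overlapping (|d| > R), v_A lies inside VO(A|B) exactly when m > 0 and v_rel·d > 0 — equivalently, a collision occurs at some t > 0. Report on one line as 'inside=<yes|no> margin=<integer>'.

d = (11, -22),  |d|² = 605;  R = 6+5 = 11,  c = 605−11² = 484
v_rel = (-6, 0),  |v_rel|² = 36;  v_rel·d = (-6)·(11) + (0)·(-22) = -66
36·t² + 132·t + 484 = 0  ⇒  m = (-66)² − 36·484 = -13068
m = -13068 < 0,  v_rel·d = -66 < 0  ⇒  outside

inside=no margin=-13068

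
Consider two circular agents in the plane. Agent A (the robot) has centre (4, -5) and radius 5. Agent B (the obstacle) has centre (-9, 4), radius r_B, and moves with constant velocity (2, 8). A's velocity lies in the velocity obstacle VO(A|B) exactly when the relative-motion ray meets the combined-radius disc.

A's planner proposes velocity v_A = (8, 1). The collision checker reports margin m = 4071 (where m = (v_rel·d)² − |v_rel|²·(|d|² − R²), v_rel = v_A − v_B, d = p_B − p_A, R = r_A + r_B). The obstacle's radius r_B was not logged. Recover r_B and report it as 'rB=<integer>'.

m = 4071
d = (-13, 9);  v_rel = (6, -7),  |v_rel|² = 85
v_rel×d = (6)·(9) − (-7)·(-13) = -37
since m = R²·85 − (-37)²:  R² = (1369 + 4071) / 85 = 64
R = √64 = 8  ⇒  r_B = 8 − 5 = 3

rB=3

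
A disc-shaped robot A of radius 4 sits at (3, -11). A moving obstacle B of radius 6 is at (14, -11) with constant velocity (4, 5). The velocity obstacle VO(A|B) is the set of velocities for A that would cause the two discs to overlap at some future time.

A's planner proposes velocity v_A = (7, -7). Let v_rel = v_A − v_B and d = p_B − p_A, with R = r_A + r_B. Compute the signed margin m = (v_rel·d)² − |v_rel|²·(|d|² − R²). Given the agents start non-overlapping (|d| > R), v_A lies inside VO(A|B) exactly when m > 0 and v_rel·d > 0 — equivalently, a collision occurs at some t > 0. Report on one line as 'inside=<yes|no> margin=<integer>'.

d = (11, 0),  |d|² = 121;  R = 4+6 = 10,  c = 121−10² = 21
v_rel = (3, -12),  |v_rel|² = 153;  v_rel·d = (3)·(11) + (-12)·(0) = 33
153·t² − 66·t + 21 = 0  ⇒  m = 33² − 153·21 = -2124
m = -2124 < 0,  v_rel·d = 33 > 0  ⇒  outside

inside=no margin=-2124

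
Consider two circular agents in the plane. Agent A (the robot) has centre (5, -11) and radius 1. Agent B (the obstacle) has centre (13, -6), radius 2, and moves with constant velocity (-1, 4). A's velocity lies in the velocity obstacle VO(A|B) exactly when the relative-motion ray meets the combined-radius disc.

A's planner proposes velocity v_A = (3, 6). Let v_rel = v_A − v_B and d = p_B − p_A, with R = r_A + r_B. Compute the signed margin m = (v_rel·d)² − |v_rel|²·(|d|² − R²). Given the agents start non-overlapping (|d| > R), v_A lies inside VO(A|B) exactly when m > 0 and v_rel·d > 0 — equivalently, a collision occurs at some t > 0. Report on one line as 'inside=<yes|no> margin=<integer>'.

d = (8, 5),  |d|² = 89;  R = 1+2 = 3,  c = 89−3² = 80
v_rel = (4, 2),  |v_rel|² = 20;  v_rel·d = (4)·(8) + (2)·(5) = 42
20·t² − 84·t + 80 = 0  ⇒  m = 42² − 20·80 = 164
m = 164 > 0,  v_rel·d = 42 > 0  ⇒  inside

inside=yes margin=164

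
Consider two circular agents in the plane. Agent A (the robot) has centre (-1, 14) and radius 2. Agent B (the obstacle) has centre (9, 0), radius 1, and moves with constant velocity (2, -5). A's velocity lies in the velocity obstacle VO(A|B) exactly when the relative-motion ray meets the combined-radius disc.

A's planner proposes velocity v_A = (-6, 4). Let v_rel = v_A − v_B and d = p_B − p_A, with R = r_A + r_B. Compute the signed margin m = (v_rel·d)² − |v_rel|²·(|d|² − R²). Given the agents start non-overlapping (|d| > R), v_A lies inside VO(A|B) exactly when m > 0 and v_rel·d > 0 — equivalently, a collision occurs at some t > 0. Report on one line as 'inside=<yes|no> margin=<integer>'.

d = (10, -14),  |d|² = 296;  R = 2+1 = 3,  c = 296−3² = 287
v_rel = (-8, 9),  |v_rel|² = 145;  v_rel·d = (-8)·(10) + (9)·(-14) = -206
145·t² + 412·t + 287 = 0  ⇒  m = (-206)² − 145·287 = 821
m = 821 > 0,  v_rel·d = -206 < 0  ⇒  outside

inside=no margin=821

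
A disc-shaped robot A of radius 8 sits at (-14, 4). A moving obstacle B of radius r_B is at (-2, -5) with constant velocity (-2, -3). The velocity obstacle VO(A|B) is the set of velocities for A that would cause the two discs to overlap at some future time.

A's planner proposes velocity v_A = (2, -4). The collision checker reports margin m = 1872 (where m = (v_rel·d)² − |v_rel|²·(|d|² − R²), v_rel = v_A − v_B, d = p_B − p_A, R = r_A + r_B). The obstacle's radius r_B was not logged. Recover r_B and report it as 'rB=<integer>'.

m = 1872
d = (12, -9);  v_rel = (4, -1),  |v_rel|² = 17
v_rel×d = (4)·(-9) − (-1)·(12) = -24
since m = R²·17 − (-24)²:  R² = (576 + 1872) / 17 = 144
R = √144 = 12  ⇒  r_B = 12 − 8 = 4

rB=4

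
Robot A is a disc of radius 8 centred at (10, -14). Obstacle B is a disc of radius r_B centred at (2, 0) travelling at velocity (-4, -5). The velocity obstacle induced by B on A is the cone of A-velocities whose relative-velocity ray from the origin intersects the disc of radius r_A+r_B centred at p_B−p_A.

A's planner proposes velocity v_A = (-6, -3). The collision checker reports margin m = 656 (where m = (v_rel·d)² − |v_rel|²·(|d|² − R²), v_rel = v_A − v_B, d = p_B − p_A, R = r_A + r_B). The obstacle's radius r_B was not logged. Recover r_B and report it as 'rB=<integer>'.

m = 656
d = (-8, 14);  v_rel = (-2, 2),  |v_rel|² = 8
v_rel×d = (-2)·(14) − (2)·(-8) = -12
since m = R²·8 − (-12)²:  R² = (144 + 656) / 8 = 100
R = √100 = 10  ⇒  r_B = 10 − 8 = 2

rB=2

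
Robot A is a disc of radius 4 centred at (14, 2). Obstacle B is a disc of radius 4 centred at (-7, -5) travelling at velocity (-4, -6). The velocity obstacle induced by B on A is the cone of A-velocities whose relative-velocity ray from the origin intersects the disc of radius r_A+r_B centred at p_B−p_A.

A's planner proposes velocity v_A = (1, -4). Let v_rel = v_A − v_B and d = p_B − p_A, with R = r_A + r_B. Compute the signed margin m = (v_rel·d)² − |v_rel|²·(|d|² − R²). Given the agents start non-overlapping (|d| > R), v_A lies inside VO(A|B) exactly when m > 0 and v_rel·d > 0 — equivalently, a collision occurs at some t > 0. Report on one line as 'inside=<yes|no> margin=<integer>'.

d = (-21, -7),  |d|² = 490;  R = 4+4 = 8,  c = 490−8² = 426
v_rel = (5, 2),  |v_rel|² = 29;  v_rel·d = (5)·(-21) + (2)·(-7) = -119
29·t² + 238·t + 426 = 0  ⇒  m = (-119)² − 29·426 = 1807
m = 1807 > 0,  v_rel·d = -119 < 0  ⇒  outside

inside=no margin=1807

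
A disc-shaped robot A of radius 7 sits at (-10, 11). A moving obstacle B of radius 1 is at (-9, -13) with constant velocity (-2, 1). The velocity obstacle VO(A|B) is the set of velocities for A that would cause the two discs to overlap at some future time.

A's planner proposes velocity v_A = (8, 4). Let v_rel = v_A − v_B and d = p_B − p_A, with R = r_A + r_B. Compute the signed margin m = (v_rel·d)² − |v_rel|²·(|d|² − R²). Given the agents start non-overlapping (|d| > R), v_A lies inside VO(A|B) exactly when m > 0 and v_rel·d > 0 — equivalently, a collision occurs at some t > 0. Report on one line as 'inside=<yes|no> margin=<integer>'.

d = (1, -24),  |d|² = 577;  R = 7+1 = 8,  c = 577−8² = 513
v_rel = (10, 3),  |v_rel|² = 109;  v_rel·d = (10)·(1) + (3)·(-24) = -62
109·t² + 124·t + 513 = 0  ⇒  m = (-62)² − 109·513 = -52073
m = -52073 < 0,  v_rel·d = -62 < 0  ⇒  outside

inside=no margin=-52073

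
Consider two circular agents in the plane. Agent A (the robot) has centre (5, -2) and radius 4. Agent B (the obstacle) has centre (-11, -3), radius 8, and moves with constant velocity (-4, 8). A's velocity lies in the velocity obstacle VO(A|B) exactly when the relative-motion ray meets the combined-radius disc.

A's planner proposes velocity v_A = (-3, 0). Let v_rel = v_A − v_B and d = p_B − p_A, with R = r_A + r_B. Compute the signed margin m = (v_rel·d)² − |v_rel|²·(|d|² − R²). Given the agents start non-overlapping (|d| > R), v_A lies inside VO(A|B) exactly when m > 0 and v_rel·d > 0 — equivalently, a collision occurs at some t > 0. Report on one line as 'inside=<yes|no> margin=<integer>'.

d = (-16, -1),  |d|² = 257;  R = 4+8 = 12,  c = 257−12² = 113
v_rel = (1, -8),  |v_rel|² = 65;  v_rel·d = (1)·(-16) + (-8)·(-1) = -8
65·t² + 16·t + 113 = 0  ⇒  m = (-8)² − 65·113 = -7281
m = -7281 < 0,  v_rel·d = -8 < 0  ⇒  outside

inside=no margin=-7281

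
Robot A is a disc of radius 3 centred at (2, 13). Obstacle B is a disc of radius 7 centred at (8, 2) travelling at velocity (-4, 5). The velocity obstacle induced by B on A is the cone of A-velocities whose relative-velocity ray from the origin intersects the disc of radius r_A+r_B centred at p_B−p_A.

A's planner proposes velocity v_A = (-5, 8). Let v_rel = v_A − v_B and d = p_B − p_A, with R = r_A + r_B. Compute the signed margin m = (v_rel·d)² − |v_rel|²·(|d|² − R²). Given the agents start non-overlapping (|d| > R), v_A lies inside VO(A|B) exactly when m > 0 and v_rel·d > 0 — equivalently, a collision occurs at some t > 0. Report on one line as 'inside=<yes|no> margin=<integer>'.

d = (6, -11),  |d|² = 157;  R = 3+7 = 10,  c = 157−10² = 57
v_rel = (-1, 3),  |v_rel|² = 10;  v_rel·d = (-1)·(6) + (3)·(-11) = -39
10·t² + 78·t + 57 = 0  ⇒  m = (-39)² − 10·57 = 951
m = 951 > 0,  v_rel·d = -39 < 0  ⇒  outside

inside=no margin=951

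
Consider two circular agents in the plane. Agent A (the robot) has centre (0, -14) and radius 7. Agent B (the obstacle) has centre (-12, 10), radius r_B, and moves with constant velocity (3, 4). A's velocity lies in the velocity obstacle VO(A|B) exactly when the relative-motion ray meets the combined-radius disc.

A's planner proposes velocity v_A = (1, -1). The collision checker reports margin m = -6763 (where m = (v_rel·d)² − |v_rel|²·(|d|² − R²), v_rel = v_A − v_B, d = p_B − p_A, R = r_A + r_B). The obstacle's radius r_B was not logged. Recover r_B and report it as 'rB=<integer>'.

m = -6763
d = (-12, 24);  v_rel = (-2, -5),  |v_rel|² = 29
v_rel×d = (-2)·(24) − (-5)·(-12) = -108
since m = R²·29 − (-108)²:  R² = (11664 + -6763) / 29 = 169
R = √169 = 13  ⇒  r_B = 13 − 7 = 6

rB=6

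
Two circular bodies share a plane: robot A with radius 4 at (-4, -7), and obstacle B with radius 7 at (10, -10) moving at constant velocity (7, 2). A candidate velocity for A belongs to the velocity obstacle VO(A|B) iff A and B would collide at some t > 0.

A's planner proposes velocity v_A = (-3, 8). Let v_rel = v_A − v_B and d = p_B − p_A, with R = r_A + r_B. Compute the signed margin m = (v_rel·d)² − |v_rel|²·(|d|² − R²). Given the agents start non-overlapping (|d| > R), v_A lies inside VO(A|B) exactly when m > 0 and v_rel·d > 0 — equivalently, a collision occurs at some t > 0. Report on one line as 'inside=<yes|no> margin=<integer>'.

d = (14, -3),  |d|² = 205;  R = 4+7 = 11,  c = 205−11² = 84
v_rel = (-10, 6),  |v_rel|² = 136;  v_rel·d = (-10)·(14) + (6)·(-3) = -158
136·t² + 316·t + 84 = 0  ⇒  m = (-158)² − 136·84 = 13540
m = 13540 > 0,  v_rel·d = -158 < 0  ⇒  outside

inside=no margin=13540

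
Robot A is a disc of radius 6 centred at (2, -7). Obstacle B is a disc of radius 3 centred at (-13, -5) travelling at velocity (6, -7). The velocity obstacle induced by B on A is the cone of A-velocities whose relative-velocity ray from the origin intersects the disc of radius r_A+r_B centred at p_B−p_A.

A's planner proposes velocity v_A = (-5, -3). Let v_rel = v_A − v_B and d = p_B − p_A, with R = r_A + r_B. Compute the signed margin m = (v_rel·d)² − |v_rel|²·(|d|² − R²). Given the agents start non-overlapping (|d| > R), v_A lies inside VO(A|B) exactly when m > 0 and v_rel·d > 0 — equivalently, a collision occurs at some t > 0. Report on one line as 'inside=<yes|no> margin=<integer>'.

d = (-15, 2),  |d|² = 229;  R = 6+3 = 9,  c = 229−9² = 148
v_rel = (-11, 4),  |v_rel|² = 137;  v_rel·d = (-11)·(-15) + (4)·(2) = 173
137·t² − 346·t + 148 = 0  ⇒  m = 173² − 137·148 = 9653
m = 9653 > 0,  v_rel·d = 173 > 0  ⇒  inside

inside=yes margin=9653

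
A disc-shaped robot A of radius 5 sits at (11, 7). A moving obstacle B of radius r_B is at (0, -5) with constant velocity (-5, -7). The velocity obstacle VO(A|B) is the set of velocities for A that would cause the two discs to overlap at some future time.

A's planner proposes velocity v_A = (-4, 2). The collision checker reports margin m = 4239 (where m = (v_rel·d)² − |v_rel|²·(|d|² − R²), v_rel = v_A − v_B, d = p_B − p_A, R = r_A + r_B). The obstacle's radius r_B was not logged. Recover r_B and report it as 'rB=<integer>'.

m = 4239
d = (-11, -12);  v_rel = (1, 9),  |v_rel|² = 82
v_rel×d = (1)·(-12) − (9)·(-11) = 87
since m = R²·82 − 87²:  R² = (7569 + 4239) / 82 = 144
R = √144 = 12  ⇒  r_B = 12 − 5 = 7

rB=7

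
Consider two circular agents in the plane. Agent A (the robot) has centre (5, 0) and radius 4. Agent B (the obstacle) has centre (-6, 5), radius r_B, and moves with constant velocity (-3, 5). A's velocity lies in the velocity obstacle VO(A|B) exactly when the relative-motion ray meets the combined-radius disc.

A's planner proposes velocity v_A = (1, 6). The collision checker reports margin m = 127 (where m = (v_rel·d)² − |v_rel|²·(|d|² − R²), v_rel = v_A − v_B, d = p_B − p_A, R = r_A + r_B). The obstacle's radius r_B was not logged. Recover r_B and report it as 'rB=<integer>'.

m = 127
d = (-11, 5);  v_rel = (4, 1),  |v_rel|² = 17
v_rel×d = (4)·(5) − (1)·(-11) = 31
since m = R²·17 − 31²:  R² = (961 + 127) / 17 = 64
R = √64 = 8  ⇒  r_B = 8 − 4 = 4

rB=4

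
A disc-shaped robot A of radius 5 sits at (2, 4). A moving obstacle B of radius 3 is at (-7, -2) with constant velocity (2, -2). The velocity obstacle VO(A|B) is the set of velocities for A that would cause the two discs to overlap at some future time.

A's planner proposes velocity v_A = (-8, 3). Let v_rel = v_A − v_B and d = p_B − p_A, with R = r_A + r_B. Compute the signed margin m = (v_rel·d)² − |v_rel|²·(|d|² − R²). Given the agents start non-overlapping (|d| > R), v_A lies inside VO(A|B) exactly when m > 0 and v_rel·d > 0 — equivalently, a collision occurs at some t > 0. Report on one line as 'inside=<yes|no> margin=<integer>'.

d = (-9, -6),  |d|² = 117;  R = 5+3 = 8,  c = 117−8² = 53
v_rel = (-10, 5),  |v_rel|² = 125;  v_rel·d = (-10)·(-9) + (5)·(-6) = 60
125·t² − 120·t + 53 = 0  ⇒  m = 60² − 125·53 = -3025
m = -3025 < 0,  v_rel·d = 60 > 0  ⇒  outside

inside=no margin=-3025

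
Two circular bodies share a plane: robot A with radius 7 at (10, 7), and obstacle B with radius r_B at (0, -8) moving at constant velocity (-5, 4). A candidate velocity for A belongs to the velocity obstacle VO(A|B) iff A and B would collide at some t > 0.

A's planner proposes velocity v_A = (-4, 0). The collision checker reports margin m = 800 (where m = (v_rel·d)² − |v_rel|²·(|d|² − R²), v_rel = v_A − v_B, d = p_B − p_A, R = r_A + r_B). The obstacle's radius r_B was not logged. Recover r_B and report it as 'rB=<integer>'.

m = 800
d = (-10, -15);  v_rel = (1, -4),  |v_rel|² = 17
v_rel×d = (1)·(-15) − (-4)·(-10) = -55
since m = R²·17 − (-55)²:  R² = (3025 + 800) / 17 = 225
R = √225 = 15  ⇒  r_B = 15 − 7 = 8

rB=8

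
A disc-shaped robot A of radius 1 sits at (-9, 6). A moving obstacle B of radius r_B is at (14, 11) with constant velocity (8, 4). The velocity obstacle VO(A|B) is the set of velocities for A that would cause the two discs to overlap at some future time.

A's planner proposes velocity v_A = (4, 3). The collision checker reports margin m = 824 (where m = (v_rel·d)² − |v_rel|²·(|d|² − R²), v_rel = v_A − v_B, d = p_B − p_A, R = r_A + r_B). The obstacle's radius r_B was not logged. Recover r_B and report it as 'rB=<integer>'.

m = 824
d = (23, 5);  v_rel = (-4, -1),  |v_rel|² = 17
v_rel×d = (-4)·(5) − (-1)·(23) = 3
since m = R²·17 − 3²:  R² = (9 + 824) / 17 = 49
R = √49 = 7  ⇒  r_B = 7 − 1 = 6

rB=6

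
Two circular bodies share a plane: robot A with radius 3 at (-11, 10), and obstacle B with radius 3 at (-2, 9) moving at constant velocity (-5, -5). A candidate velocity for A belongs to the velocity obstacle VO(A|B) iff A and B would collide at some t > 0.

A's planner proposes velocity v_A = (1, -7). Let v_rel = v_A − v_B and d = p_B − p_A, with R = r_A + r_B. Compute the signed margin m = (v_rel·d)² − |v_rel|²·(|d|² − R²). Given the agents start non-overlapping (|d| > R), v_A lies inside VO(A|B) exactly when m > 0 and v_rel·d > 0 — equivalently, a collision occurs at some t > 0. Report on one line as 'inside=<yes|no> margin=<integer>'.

d = (9, -1),  |d|² = 82;  R = 3+3 = 6,  c = 82−6² = 46
v_rel = (6, -2),  |v_rel|² = 40;  v_rel·d = (6)·(9) + (-2)·(-1) = 56
40·t² − 112·t + 46 = 0  ⇒  m = 56² − 40·46 = 1296
m = 1296 > 0,  v_rel·d = 56 > 0  ⇒  inside

inside=yes margin=1296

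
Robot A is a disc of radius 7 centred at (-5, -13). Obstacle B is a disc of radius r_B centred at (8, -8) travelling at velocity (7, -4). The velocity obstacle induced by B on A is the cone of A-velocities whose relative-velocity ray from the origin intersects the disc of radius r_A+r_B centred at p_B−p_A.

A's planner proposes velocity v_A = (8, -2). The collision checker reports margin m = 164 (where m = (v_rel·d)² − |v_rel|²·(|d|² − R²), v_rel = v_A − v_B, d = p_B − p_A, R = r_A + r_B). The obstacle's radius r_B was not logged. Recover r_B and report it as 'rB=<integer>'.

m = 164
d = (13, 5);  v_rel = (1, 2),  |v_rel|² = 5
v_rel×d = (1)·(5) − (2)·(13) = -21
since m = R²·5 − (-21)²:  R² = (441 + 164) / 5 = 121
R = √121 = 11  ⇒  r_B = 11 − 7 = 4

rB=4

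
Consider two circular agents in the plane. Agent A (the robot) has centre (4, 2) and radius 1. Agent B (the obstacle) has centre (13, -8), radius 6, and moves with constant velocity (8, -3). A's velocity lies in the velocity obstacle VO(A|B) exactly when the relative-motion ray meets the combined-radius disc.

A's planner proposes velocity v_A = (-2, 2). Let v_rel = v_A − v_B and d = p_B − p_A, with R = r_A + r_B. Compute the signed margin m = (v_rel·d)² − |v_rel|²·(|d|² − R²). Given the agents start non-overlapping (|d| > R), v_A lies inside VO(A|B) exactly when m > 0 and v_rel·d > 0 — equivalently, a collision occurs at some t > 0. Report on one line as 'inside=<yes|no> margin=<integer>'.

d = (9, -10),  |d|² = 181;  R = 1+6 = 7,  c = 181−7² = 132
v_rel = (-10, 5),  |v_rel|² = 125;  v_rel·d = (-10)·(9) + (5)·(-10) = -140
125·t² + 280·t + 132 = 0  ⇒  m = (-140)² − 125·132 = 3100
m = 3100 > 0,  v_rel·d = -140 < 0  ⇒  outside

inside=no margin=3100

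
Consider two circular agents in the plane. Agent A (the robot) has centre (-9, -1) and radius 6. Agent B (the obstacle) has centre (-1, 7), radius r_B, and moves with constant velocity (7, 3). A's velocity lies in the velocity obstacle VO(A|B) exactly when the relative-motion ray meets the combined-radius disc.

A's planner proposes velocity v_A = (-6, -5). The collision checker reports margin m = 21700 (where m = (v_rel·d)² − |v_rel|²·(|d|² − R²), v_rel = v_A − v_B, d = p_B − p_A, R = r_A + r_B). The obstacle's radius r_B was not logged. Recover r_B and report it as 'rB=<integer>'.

m = 21700
d = (8, 8);  v_rel = (-13, -8),  |v_rel|² = 233
v_rel×d = (-13)·(8) − (-8)·(8) = -40
since m = R²·233 − (-40)²:  R² = (1600 + 21700) / 233 = 100
R = √100 = 10  ⇒  r_B = 10 − 6 = 4

rB=4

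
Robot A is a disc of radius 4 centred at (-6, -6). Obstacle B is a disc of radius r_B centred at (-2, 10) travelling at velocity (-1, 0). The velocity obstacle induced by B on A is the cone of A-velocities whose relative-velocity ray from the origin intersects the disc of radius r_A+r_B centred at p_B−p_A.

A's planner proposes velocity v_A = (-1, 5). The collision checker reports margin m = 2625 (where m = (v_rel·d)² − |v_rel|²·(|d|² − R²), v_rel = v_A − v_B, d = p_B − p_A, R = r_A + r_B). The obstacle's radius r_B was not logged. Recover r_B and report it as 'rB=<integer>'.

m = 2625
d = (4, 16);  v_rel = (0, 5),  |v_rel|² = 25
v_rel×d = (0)·(16) − (5)·(4) = -20
since m = R²·25 − (-20)²:  R² = (400 + 2625) / 25 = 121
R = √121 = 11  ⇒  r_B = 11 − 4 = 7

rB=7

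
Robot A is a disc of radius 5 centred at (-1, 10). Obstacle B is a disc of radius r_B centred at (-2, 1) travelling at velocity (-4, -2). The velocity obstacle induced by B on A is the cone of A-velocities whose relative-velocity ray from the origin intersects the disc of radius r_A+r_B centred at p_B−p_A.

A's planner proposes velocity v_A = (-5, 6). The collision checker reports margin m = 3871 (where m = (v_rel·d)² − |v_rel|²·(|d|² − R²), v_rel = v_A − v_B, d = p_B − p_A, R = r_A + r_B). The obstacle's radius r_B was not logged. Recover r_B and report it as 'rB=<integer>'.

m = 3871
d = (-1, -9);  v_rel = (-1, 8),  |v_rel|² = 65
v_rel×d = (-1)·(-9) − (8)·(-1) = 17
since m = R²·65 − 17²:  R² = (289 + 3871) / 65 = 64
R = √64 = 8  ⇒  r_B = 8 − 5 = 3

rB=3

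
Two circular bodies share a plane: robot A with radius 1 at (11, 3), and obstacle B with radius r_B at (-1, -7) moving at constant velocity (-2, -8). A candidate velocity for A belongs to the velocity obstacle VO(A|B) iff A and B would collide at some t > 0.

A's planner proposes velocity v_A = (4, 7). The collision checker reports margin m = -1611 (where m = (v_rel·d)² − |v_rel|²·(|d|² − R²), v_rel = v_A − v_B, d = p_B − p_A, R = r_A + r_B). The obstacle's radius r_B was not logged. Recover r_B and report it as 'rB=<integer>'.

m = -1611
d = (-12, -10);  v_rel = (6, 15),  |v_rel|² = 261
v_rel×d = (6)·(-10) − (15)·(-12) = 120
since m = R²·261 − 120²:  R² = (14400 + -1611) / 261 = 49
R = √49 = 7  ⇒  r_B = 7 − 1 = 6

rB=6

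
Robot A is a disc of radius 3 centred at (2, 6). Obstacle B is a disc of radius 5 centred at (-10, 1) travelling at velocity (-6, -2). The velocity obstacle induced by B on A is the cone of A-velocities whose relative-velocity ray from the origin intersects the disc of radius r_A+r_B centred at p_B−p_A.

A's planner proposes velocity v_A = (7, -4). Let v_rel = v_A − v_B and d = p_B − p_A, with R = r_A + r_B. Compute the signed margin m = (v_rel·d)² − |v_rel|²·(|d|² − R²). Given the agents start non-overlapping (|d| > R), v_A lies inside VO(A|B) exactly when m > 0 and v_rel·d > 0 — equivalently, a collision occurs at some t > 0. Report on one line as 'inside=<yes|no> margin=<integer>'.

d = (-12, -5),  |d|² = 169;  R = 3+5 = 8,  c = 169−8² = 105
v_rel = (13, -2),  |v_rel|² = 173;  v_rel·d = (13)·(-12) + (-2)·(-5) = -146
173·t² + 292·t + 105 = 0  ⇒  m = (-146)² − 173·105 = 3151
m = 3151 > 0,  v_rel·d = -146 < 0  ⇒  outside

inside=no margin=3151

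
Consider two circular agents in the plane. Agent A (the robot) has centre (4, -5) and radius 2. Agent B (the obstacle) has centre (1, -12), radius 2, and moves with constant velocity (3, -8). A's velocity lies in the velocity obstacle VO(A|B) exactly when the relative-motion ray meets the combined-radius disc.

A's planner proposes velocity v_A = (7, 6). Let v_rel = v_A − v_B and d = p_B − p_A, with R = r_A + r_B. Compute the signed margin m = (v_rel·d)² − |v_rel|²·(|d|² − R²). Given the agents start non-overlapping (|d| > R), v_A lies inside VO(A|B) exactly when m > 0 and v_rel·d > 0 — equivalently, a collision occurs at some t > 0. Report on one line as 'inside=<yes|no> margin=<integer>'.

d = (-3, -7),  |d|² = 58;  R = 2+2 = 4,  c = 58−4² = 42
v_rel = (4, 14),  |v_rel|² = 212;  v_rel·d = (4)·(-3) + (14)·(-7) = -110
212·t² + 220·t + 42 = 0  ⇒  m = (-110)² − 212·42 = 3196
m = 3196 > 0,  v_rel·d = -110 < 0  ⇒  outside

inside=no margin=3196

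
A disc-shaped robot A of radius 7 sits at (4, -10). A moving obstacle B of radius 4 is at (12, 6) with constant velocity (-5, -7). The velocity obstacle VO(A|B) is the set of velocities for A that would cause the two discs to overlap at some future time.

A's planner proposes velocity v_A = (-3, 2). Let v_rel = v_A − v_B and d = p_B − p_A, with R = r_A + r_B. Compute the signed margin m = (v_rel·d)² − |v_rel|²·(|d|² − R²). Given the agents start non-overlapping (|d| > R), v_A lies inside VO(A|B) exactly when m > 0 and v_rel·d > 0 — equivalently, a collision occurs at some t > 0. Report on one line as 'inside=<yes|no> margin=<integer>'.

d = (8, 16),  |d|² = 320;  R = 7+4 = 11,  c = 320−11² = 199
v_rel = (2, 9),  |v_rel|² = 85;  v_rel·d = (2)·(8) + (9)·(16) = 160
85·t² − 320·t + 199 = 0  ⇒  m = 160² − 85·199 = 8685
m = 8685 > 0,  v_rel·d = 160 > 0  ⇒  inside

inside=yes margin=8685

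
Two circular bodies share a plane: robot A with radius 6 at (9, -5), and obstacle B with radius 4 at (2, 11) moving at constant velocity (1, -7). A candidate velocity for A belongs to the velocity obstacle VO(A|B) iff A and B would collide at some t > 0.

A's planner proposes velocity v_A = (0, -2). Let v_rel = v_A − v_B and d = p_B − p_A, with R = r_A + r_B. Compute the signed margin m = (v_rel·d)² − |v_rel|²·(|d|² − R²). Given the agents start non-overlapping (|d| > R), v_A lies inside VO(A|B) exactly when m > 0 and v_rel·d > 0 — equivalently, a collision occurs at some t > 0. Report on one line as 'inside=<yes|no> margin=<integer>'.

d = (-7, 16),  |d|² = 305;  R = 6+4 = 10,  c = 305−10² = 205
v_rel = (-1, 5),  |v_rel|² = 26;  v_rel·d = (-1)·(-7) + (5)·(16) = 87
26·t² − 174·t + 205 = 0  ⇒  m = 87² − 26·205 = 2239
m = 2239 > 0,  v_rel·d = 87 > 0  ⇒  inside

inside=yes margin=2239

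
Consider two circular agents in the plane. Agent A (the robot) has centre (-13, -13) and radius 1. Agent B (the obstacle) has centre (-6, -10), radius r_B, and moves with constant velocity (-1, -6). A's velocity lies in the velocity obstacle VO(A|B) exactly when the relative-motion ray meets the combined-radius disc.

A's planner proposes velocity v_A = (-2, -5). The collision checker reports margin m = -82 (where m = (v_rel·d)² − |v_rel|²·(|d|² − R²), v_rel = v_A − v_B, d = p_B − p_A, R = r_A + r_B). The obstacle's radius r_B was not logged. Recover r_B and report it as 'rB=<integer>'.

m = -82
d = (7, 3);  v_rel = (-1, 1),  |v_rel|² = 2
v_rel×d = (-1)·(3) − (1)·(7) = -10
since m = R²·2 − (-10)²:  R² = (100 + -82) / 2 = 9
R = √9 = 3  ⇒  r_B = 3 − 1 = 2

rB=2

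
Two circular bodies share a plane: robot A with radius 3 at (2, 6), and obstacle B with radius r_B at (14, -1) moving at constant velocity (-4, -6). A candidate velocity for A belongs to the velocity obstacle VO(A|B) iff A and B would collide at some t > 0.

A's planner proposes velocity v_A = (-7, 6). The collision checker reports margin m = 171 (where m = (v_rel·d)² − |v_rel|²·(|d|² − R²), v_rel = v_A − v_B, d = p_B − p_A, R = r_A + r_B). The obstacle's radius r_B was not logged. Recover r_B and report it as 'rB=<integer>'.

m = 171
d = (12, -7);  v_rel = (-3, 12),  |v_rel|² = 153
v_rel×d = (-3)·(-7) − (12)·(12) = -123
since m = R²·153 − (-123)²:  R² = (15129 + 171) / 153 = 100
R = √100 = 10  ⇒  r_B = 10 − 3 = 7

rB=7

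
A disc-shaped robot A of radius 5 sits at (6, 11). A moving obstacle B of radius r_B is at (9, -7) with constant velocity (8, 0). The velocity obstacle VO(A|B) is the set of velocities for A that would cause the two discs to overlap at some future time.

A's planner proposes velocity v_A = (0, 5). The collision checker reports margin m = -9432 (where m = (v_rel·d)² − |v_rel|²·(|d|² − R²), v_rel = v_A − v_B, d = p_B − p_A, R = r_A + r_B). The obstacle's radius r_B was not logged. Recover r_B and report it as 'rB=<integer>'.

m = -9432
d = (3, -18);  v_rel = (-8, 5),  |v_rel|² = 89
v_rel×d = (-8)·(-18) − (5)·(3) = 129
since m = R²·89 − 129²:  R² = (16641 + -9432) / 89 = 81
R = √81 = 9  ⇒  r_B = 9 − 5 = 4

rB=4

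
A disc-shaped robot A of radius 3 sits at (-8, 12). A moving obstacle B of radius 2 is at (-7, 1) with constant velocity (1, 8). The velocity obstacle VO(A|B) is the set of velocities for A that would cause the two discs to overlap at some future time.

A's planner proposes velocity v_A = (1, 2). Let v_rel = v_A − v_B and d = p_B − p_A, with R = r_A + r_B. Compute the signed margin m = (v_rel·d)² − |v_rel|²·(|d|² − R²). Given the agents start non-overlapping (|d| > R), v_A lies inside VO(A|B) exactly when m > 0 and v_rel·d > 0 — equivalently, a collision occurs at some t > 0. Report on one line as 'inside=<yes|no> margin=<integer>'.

d = (1, -11),  |d|² = 122;  R = 3+2 = 5,  c = 122−5² = 97
v_rel = (0, -6),  |v_rel|² = 36;  v_rel·d = (0)·(1) + (-6)·(-11) = 66
36·t² − 132·t + 97 = 0  ⇒  m = 66² − 36·97 = 864
m = 864 > 0,  v_rel·d = 66 > 0  ⇒  inside

inside=yes margin=864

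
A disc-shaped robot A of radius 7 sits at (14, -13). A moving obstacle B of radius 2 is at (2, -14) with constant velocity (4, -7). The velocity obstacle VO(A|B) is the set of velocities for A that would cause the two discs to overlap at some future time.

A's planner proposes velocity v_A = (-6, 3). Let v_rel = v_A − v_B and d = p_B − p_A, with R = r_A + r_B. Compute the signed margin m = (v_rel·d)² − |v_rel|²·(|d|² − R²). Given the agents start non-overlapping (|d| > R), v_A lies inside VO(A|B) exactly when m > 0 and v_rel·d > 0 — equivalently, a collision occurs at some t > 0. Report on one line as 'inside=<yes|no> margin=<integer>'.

d = (-12, -1),  |d|² = 145;  R = 7+2 = 9,  c = 145−9² = 64
v_rel = (-10, 10),  |v_rel|² = 200;  v_rel·d = (-10)·(-12) + (10)·(-1) = 110
200·t² − 220·t + 64 = 0  ⇒  m = 110² − 200·64 = -700
m = -700 < 0,  v_rel·d = 110 > 0  ⇒  outside

inside=no margin=-700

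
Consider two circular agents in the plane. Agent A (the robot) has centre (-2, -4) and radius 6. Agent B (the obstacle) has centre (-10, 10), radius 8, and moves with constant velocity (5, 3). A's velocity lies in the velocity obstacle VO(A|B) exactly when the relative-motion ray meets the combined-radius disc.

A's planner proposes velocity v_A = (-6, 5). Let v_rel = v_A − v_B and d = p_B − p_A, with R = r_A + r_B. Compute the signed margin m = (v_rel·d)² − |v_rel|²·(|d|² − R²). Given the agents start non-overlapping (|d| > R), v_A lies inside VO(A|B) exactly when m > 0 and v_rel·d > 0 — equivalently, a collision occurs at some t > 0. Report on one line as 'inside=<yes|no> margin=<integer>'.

d = (-8, 14),  |d|² = 260;  R = 6+8 = 14,  c = 260−14² = 64
v_rel = (-11, 2),  |v_rel|² = 125;  v_rel·d = (-11)·(-8) + (2)·(14) = 116
125·t² − 232·t + 64 = 0  ⇒  m = 116² − 125·64 = 5456
m = 5456 > 0,  v_rel·d = 116 > 0  ⇒  inside

inside=yes margin=5456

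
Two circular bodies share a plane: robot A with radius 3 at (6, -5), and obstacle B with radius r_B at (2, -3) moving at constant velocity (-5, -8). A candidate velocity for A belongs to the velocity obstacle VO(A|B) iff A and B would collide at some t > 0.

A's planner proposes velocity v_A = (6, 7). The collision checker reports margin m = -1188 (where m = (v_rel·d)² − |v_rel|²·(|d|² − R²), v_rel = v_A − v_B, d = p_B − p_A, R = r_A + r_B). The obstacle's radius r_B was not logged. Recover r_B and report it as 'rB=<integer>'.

m = -1188
d = (-4, 2);  v_rel = (11, 15),  |v_rel|² = 346
v_rel×d = (11)·(2) − (15)·(-4) = 82
since m = R²·346 − 82²:  R² = (6724 + -1188) / 346 = 16
R = √16 = 4  ⇒  r_B = 4 − 3 = 1

rB=1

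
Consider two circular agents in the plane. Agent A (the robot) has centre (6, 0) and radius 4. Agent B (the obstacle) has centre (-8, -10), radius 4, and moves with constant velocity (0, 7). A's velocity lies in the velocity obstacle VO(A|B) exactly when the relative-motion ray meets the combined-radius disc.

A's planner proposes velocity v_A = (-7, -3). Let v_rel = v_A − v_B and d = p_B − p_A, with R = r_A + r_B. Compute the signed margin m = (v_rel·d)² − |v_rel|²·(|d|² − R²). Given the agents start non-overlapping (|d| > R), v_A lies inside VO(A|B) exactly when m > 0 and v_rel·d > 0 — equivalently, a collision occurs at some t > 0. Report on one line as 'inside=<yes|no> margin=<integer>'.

d = (-14, -10),  |d|² = 296;  R = 4+4 = 8,  c = 296−8² = 232
v_rel = (-7, -10),  |v_rel|² = 149;  v_rel·d = (-7)·(-14) + (-10)·(-10) = 198
149·t² − 396·t + 232 = 0  ⇒  m = 198² − 149·232 = 4636
m = 4636 > 0,  v_rel·d = 198 > 0  ⇒  inside

inside=yes margin=4636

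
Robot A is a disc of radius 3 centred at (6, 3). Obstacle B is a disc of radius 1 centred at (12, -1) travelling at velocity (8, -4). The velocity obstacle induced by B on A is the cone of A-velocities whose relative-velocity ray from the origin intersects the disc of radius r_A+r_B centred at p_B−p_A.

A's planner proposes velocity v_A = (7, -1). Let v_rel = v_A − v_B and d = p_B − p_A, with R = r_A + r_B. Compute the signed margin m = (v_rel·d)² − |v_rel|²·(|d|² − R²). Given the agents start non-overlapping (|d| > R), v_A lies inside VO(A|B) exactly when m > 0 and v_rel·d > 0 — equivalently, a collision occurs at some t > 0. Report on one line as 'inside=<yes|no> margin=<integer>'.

d = (6, -4),  |d|² = 52;  R = 3+1 = 4,  c = 52−4² = 36
v_rel = (-1, 3),  |v_rel|² = 10;  v_rel·d = (-1)·(6) + (3)·(-4) = -18
10·t² + 36·t + 36 = 0  ⇒  m = (-18)² − 10·36 = -36
m = -36 < 0,  v_rel·d = -18 < 0  ⇒  outside

inside=no margin=-36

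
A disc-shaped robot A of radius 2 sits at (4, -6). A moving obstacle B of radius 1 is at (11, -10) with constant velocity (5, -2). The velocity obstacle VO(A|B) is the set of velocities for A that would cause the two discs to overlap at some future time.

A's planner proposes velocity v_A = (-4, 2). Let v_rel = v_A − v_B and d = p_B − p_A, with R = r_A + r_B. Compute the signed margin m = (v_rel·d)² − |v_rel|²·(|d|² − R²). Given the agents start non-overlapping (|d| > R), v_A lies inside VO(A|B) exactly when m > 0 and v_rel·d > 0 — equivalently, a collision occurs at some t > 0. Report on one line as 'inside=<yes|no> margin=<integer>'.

d = (7, -4),  |d|² = 65;  R = 2+1 = 3,  c = 65−3² = 56
v_rel = (-9, 4),  |v_rel|² = 97;  v_rel·d = (-9)·(7) + (4)·(-4) = -79
97·t² + 158·t + 56 = 0  ⇒  m = (-79)² − 97·56 = 809
m = 809 > 0,  v_rel·d = -79 < 0  ⇒  outside

inside=no margin=809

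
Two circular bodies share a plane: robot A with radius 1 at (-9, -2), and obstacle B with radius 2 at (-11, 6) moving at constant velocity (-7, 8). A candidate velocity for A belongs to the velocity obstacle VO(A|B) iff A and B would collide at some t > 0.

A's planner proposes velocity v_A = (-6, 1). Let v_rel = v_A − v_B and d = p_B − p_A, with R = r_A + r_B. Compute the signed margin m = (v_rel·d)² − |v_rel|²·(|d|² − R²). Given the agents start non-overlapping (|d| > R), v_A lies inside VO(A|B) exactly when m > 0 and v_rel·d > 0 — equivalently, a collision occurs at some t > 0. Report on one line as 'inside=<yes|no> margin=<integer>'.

d = (-2, 8),  |d|² = 68;  R = 1+2 = 3,  c = 68−3² = 59
v_rel = (1, -7),  |v_rel|² = 50;  v_rel·d = (1)·(-2) + (-7)·(8) = -58
50·t² + 116·t + 59 = 0  ⇒  m = (-58)² − 50·59 = 414
m = 414 > 0,  v_rel·d = -58 < 0  ⇒  outside

inside=no margin=414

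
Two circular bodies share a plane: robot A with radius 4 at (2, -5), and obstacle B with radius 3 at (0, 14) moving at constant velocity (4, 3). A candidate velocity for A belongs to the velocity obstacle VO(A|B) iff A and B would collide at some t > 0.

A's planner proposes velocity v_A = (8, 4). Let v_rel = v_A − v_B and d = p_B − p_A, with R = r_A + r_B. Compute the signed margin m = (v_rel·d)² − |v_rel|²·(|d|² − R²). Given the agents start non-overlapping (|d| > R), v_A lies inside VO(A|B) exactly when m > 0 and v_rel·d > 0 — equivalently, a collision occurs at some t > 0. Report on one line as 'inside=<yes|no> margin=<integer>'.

d = (-2, 19),  |d|² = 365;  R = 4+3 = 7,  c = 365−7² = 316
v_rel = (4, 1),  |v_rel|² = 17;  v_rel·d = (4)·(-2) + (1)·(19) = 11
17·t² − 22·t + 316 = 0  ⇒  m = 11² − 17·316 = -5251
m = -5251 < 0,  v_rel·d = 11 > 0  ⇒  outside

inside=no margin=-5251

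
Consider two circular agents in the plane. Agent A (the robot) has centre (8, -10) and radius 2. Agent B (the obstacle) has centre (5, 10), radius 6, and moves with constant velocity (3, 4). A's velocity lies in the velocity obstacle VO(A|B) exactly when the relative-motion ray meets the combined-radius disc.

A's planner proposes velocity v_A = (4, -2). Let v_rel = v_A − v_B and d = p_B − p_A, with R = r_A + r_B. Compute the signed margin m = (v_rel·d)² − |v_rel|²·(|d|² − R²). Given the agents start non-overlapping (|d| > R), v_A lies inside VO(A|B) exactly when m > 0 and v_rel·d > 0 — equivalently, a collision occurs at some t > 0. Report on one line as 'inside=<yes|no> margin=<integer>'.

d = (-3, 20),  |d|² = 409;  R = 2+6 = 8,  c = 409−8² = 345
v_rel = (1, -6),  |v_rel|² = 37;  v_rel·d = (1)·(-3) + (-6)·(20) = -123
37·t² + 246·t + 345 = 0  ⇒  m = (-123)² − 37·345 = 2364
m = 2364 > 0,  v_rel·d = -123 < 0  ⇒  outside

inside=no margin=2364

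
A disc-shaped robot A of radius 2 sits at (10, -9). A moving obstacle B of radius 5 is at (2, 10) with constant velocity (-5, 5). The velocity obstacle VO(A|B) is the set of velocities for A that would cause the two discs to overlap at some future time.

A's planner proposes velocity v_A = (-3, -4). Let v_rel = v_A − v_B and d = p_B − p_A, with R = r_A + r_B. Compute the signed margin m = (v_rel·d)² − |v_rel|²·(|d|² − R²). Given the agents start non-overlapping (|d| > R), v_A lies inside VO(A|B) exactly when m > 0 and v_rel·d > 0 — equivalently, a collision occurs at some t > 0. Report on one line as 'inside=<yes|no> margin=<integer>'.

d = (-8, 19),  |d|² = 425;  R = 2+5 = 7,  c = 425−7² = 376
v_rel = (2, -9),  |v_rel|² = 85;  v_rel·d = (2)·(-8) + (-9)·(19) = -187
85·t² + 374·t + 376 = 0  ⇒  m = (-187)² − 85·376 = 3009
m = 3009 > 0,  v_rel·d = -187 < 0  ⇒  outside

inside=no margin=3009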